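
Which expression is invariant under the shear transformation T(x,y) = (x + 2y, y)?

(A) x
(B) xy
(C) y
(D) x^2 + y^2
C

Under the shear T(x,y) = (x + 2y, y):
Substitute the transformed coordinates into each option and compare with the original:
(A) x  ->  (x + 2y) = x + 2y   [differs from x: not invariant]
(B) xy  ->  (x + 2y)(y) = xy + 2y^2   [differs from xy: not invariant]
(C) y  ->  (y) = y   [equals y: invariant]
(D) x^2 + y^2  ->  (x + 2y)^2 + (y)^2 = x^2 + 4xy + 5y^2   [differs from x^2 + y^2: not invariant]

Only option (C), y, is unchanged by the transformation.
A horizontal shear moves points parallel to the x-axis, so the y-coordinate (and any function of y alone) is unchanged.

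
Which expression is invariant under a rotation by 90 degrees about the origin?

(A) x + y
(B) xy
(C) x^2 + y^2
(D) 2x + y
C

A rotation by 90 degrees sends (x, y) to (-y, x).
Substitute the transformed coordinates into each option and compare with the original:
(A) x + y  ->  (-y) + (x) = x - y   [differs from x + y: not invariant]
(B) xy  ->  (-y)(x) = -xy   [differs from xy: not invariant]
(C) x^2 + y^2  ->  (-y)^2 + (x)^2 = x^2 + y^2   [equals x^2 + y^2: invariant]
(D) 2x + y  ->  2(-y) + (x) = x - 2y   [differs from 2x + y: not invariant]

Only option (C), x^2 + y^2, is unchanged by the transformation.
Geometrically, x^2 + y^2 is the squared distance from the origin, which every rotation about the origin preserves.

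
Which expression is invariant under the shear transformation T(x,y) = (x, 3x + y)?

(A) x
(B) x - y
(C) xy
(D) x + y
A

Under the shear T(x,y) = (x, 3x + y):
Substitute the transformed coordinates into each option and compare with the original:
(A) x  ->  (x) = x   [equals x: invariant]
(B) x - y  ->  (x) - (3x + y) = -2x - y   [differs from x - y: not invariant]
(C) xy  ->  (x)(3x + y) = 3x^2 + xy   [differs from xy: not invariant]
(D) x + y  ->  (x) + (3x + y) = 4x + y   [differs from x + y: not invariant]

Only option (A), x, is unchanged by the transformation.
A vertical shear moves points parallel to the y-axis, so the x-coordinate (and any function of x alone) is unchanged.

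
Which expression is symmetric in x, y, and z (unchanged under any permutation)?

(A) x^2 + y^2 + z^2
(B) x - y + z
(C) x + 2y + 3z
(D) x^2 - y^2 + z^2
A

A symmetric expression is unchanged when the variables are permuted; here the transformation to test is the swap (x, y) -> (y, x).
A symmetric expression must survive every permutation; the single swap x <-> y already eliminates the distractors, and the keyed expression is also unchanged by x <-> z and y <-> z (each variable enters it in exactly the same way).
Substitute the transformed coordinates into each option and compare with the original:
(A) x^2 + y^2 + z^2  ->  (y)^2 + (x)^2 + z^2 = x^2 + y^2 + z^2   [equals x^2 + y^2 + z^2: invariant]
(B) x - y + z  ->  (y) - (x) + z = -x + y + z   [differs from x - y + z: not invariant]
(C) x + 2y + 3z  ->  (y) + 2(x) + 3z = 2x + y + 3z   [differs from x + 2y + 3z: not invariant]
(D) x^2 - y^2 + z^2  ->  (y)^2 - (x)^2 + z^2 = -x^2 + y^2 + z^2   [differs from x^2 - y^2 + z^2: not invariant]

Only option (A), x^2 + y^2 + z^2, is unchanged by the transformation.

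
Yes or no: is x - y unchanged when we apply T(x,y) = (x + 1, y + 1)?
Yes

Substitute T(x,y) = (x + 1, y + 1) into the expression and compare with the original.

Original: x - y
After applying T: (x + 1) - (y + 1) = x - y

This is identical to the original x - y, so the expression is invariant.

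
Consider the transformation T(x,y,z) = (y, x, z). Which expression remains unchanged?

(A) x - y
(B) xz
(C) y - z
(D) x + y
D

Apply T(x,y,z) = (y, x, z) to each option, i.e. replace (x, y, z) by the transformed coordinates.
Substitute the transformed coordinates into each option and compare with the original:
(A) x - y  ->  (y) - (x) = -x + y   [differs from x - y: not invariant]
(B) xz  ->  (y)(z) = yz   [differs from xz: not invariant]
(C) y - z  ->  (x) - (z) = x - z   [differs from y - z: not invariant]
(D) x + y  ->  (y) + (x) = x + y   [equals x + y: invariant]

Only option (D), x + y, is unchanged by the transformation.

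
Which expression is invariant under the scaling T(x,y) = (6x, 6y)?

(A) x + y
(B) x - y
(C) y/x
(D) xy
C

Under the uniform scaling T(x,y) = (6x, 6y):
Substitute the transformed coordinates into each option and compare with the original:
(A) x + y  ->  (6x) + (6y) = 6x + 6y   [differs from x + y: not invariant]
(B) x - y  ->  (6x) - (6y) = 6x - 6y   [differs from x - y: not invariant]
(C) y/x  ->  (6y)/(6x) = y/x   [equals y/x: invariant]
(D) xy  ->  (6x)(6y) = 36xy   [differs from xy: not invariant]

Only option (C), y/x, is unchanged by the transformation.
The common factor 6 cancels in a ratio of coordinates, while sums, products and sums of squares pick up factors of 6 or 36.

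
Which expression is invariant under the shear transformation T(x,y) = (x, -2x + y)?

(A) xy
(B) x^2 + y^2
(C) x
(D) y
C

Under the shear T(x,y) = (x, -2x + y):
Substitute the transformed coordinates into each option and compare with the original:
(A) xy  ->  (x)(-2x + y) = -2x^2 + xy   [differs from xy: not invariant]
(B) x^2 + y^2  ->  (x)^2 + (-2x + y)^2 = 5x^2 - 4xy + y^2   [differs from x^2 + y^2: not invariant]
(C) x  ->  (x) = x   [equals x: invariant]
(D) y  ->  (-2x + y) = -2x + y   [differs from y: not invariant]

Only option (C), x, is unchanged by the transformation.
A vertical shear moves points parallel to the y-axis, so the x-coordinate (and any function of x alone) is unchanged.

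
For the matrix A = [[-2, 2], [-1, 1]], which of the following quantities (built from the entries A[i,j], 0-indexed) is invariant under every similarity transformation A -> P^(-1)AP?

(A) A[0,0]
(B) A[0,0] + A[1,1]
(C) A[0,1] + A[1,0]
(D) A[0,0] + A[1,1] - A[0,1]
B

A[0,0] + A[1,1] is the trace of A. By the cyclic property of the trace, tr(P^(-1)AP) = tr(APP^(-1)) = tr(A), so it is the same for every matrix similar to A.

The other combinations are not similarity invariants. For example, take P = [[1, 2], [0, 1]] (det P = 1), so P^(-1) = [[1, -2], [0, 1]] and
B = P^(-1)AP = [[0, 0], [-1, -1]].
Evaluating each option on A and on B:
(A) A[0,0]: -2 for A, 0 for B -> changes
(B) A[0,0] + A[1,1]: -1 for A, -1 for B -> unchanged
(C) A[0,1] + A[1,0]: 1 for A, -1 for B -> changes
(D) A[0,0] + A[1,1] - A[0,1]: -3 for A, -1 for B -> changes

Only (B) A[0,0] + A[1,1] = -1 survives (and it does so for every P, not just this one), so it is the invariant.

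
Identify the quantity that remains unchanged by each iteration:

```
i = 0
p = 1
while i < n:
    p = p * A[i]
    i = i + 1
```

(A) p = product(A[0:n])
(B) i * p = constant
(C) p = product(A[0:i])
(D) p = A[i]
C

A loop invariant must hold before the first iteration and be re-established by every execution of the body.

(C) p = product(A[0:i]): Initially i = 0 and p = 1 = product of the empty slice A[0:0]. If p = product(A[0:i]) holds at the top of an iteration, the body sets p to product(A[0:i]) * A[i] = product(A[0:i+1]) and then i to i+1, so the property is restored. At exit i = n, giving p = product(A[0:n]).

The other options fail:
(A) p = product(A[0:n]): false before the loop (p = 1, not the full product) -- it only becomes true at exit.
(B) i * p = constant: initially i * p = 0, but after one iteration it is 1 * A[0], which is nonzero in general.
(D) p = A[i]: after the first iteration p = A[0] but i = 1; in general p is a product of several elements, not a single one.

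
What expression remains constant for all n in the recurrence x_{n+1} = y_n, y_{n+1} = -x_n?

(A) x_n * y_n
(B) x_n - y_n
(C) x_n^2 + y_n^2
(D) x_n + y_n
C

For the recurrence x_{n+1} = y_n, y_{n+1} = -x_n:

x_{n+1}^2 + y_{n+1}^2 = y_n^2 + (-x_n)^2 = x_n^2 + y_n^2
The sum of squares is conserved (like energy in a harmonic oscillator).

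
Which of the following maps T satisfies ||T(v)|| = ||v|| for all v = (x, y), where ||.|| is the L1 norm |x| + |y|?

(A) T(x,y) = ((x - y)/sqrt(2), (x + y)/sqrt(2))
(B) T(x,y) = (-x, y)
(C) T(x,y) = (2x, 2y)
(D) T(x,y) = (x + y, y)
B

A transformation preserves a norm if ||T(v)|| = ||v|| for every v; a single vector where the norm changes rules an option out.

(A) T(x,y) = ((x - y)/sqrt(2), (x + y)/sqrt(2)): v = (1, 0) has norm |1| + |0| = 1, but T(v) = (sqrt(2)/2, sqrt(2)/2) has norm sqrt(2) -- not preserved.
(B) T(x,y) = (-x, y): preserves the norm -- it only permutes the coordinates and/or flips signs, which leaves |x| + |y| unchanged.
(C) T(x,y) = (2x, 2y): v = (1, 0) has norm |1| + |0| = 1, but T(v) = (2, 0) has norm 2 -- not preserved.
(D) T(x,y) = (x + y, y): v = (0, 1) has norm |0| + |1| = 1, but T(v) = (1, 1) has norm 2 -- not preserved.

Therefore the answer is (B).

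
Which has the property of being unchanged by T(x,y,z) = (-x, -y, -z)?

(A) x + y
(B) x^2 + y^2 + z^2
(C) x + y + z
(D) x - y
B

Apply T(x,y,z) = (-x, -y, -z) to each option, i.e. replace (x, y, z) by the transformed coordinates.
Substitute the transformed coordinates into each option and compare with the original:
(A) x + y  ->  (-x) + (-y) = -x - y   [differs from x + y: not invariant]
(B) x^2 + y^2 + z^2  ->  (-x)^2 + (-y)^2 + (-z)^2 = x^2 + y^2 + z^2   [equals x^2 + y^2 + z^2: invariant]
(C) x + y + z  ->  (-x) + (-y) + (-z) = -x - y - z   [differs from x + y + z: not invariant]
(D) x - y  ->  (-x) - (-y) = -x + y   [differs from x - y: not invariant]

Only option (B), x^2 + y^2 + z^2, is unchanged by the transformation.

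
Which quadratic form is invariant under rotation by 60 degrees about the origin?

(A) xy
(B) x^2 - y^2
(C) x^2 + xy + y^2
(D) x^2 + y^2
D

Rotation by 60 degrees sends (x, y) to (x/2 - sqrt(3)y/2, sqrt(3)x/2 + y/2).
Substitute the transformed coordinates into each option and compare with the original:
(A) xy  ->  (x/2 - sqrt(3)y/2)(sqrt(3)x/2 + y/2) = sqrt(3)x^2/4 - xy/2 - sqrt(3)y^2/4   [differs from xy: not invariant]
(B) x^2 - y^2  ->  (x/2 - sqrt(3)y/2)^2 - (sqrt(3)x/2 + y/2)^2 = -x^2/2 - sqrt(3)xy + y^2/2   [differs from x^2 - y^2: not invariant]
(C) x^2 + xy + y^2  ->  (x/2 - sqrt(3)y/2)^2 + (x/2 - sqrt(3)y/2)(sqrt(3)x/2 + y/2) + (sqrt(3)x/2 + y/2)^2 = sqrt(3)x^2/4 + x^2 - xy/2 - sqrt(3)y^2/4 + y^2   [differs from x^2 + xy + y^2: not invariant]
(D) x^2 + y^2  ->  (x/2 - sqrt(3)y/2)^2 + (sqrt(3)x/2 + y/2)^2 = x^2 + y^2   [equals x^2 + y^2: invariant]

Only option (D), x^2 + y^2, is unchanged by the transformation.
x^2 + y^2 is the squared distance from the origin, which rotations preserve.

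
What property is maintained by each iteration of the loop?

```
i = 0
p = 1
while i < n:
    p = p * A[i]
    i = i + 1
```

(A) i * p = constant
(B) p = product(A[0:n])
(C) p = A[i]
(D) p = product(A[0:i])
D

A loop invariant must hold before the first iteration and be re-established by every execution of the body.

(D) p = product(A[0:i]): Initially i = 0 and p = 1 = product of the empty slice A[0:0]. If p = product(A[0:i]) holds at the top of an iteration, the body sets p to product(A[0:i]) * A[i] = product(A[0:i+1]) and then i to i+1, so the property is restored. At exit i = n, giving p = product(A[0:n]).

The other options fail:
(A) i * p = constant: initially i * p = 0, but after one iteration it is 1 * A[0], which is nonzero in general.
(B) p = product(A[0:n]): false before the loop (p = 1, not the full product) -- it only becomes true at exit.
(C) p = A[i]: after the first iteration p = A[0] but i = 1; in general p is a product of several elements, not a single one.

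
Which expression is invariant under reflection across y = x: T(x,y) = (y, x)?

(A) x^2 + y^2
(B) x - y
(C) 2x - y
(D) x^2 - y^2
A

The map is reflection across y = x: T(x,y) = (y, x).
Substitute the transformed coordinates into each option and compare with the original:
(A) x^2 + y^2  ->  (y)^2 + (x)^2 = x^2 + y^2   [equals x^2 + y^2: invariant]
(B) x - y  ->  (y) - (x) = -x + y   [differs from x - y: not invariant]
(C) 2x - y  ->  2(y) - (x) = -x + 2y   [differs from 2x - y: not invariant]
(D) x^2 - y^2  ->  (y)^2 - (x)^2 = -x^2 + y^2   [differs from x^2 - y^2: not invariant]

Only option (A), x^2 + y^2, is unchanged by the transformation.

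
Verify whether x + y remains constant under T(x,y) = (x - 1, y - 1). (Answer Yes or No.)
No

Substitute T(x,y) = (x - 1, y - 1) into the expression and compare with the original.

Original: x + y
After applying T: (x - 1) + (y - 1) = x + y - 2

This differs from the original x + y (difference: -2), so the expression is NOT invariant.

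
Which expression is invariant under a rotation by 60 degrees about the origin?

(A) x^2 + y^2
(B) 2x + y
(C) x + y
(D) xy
A

A rotation by 60 degrees sends (x, y) to (x/2 - sqrt(3)y/2, sqrt(3)x/2 + y/2).
Substitute the transformed coordinates into each option and compare with the original:
(A) x^2 + y^2  ->  (x/2 - sqrt(3)y/2)^2 + (sqrt(3)x/2 + y/2)^2 = x^2 + y^2   [equals x^2 + y^2: invariant]
(B) 2x + y  ->  2(x/2 - sqrt(3)y/2) + (sqrt(3)x/2 + y/2) = sqrt(3)x/2 + x - sqrt(3)y + y/2   [differs from 2x + y: not invariant]
(C) x + y  ->  (x/2 - sqrt(3)y/2) + (sqrt(3)x/2 + y/2) = x/2 + sqrt(3)x/2 - sqrt(3)y/2 + y/2   [differs from x + y: not invariant]
(D) xy  ->  (x/2 - sqrt(3)y/2)(sqrt(3)x/2 + y/2) = sqrt(3)x^2/4 - xy/2 - sqrt(3)y^2/4   [differs from xy: not invariant]

Only option (A), x^2 + y^2, is unchanged by the transformation.
Geometrically, x^2 + y^2 is the squared distance from the origin, which every rotation about the origin preserves.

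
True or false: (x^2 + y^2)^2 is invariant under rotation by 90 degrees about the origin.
True

Applying rotation by 90 degrees: x' = x*cos(90 degrees) - y*sin(90 degrees) = -y, y' = x*sin(90 degrees) + y*cos(90 degrees) = x

Substituting into (x^2 + y^2)^2:
((-y)^2 + (x)^2)^2
= x^4 + 2x^2y^2 + y^4 = (x^2 + y^2)^2

This equals the original expression (x^2 + y^2)^2, so it IS invariant.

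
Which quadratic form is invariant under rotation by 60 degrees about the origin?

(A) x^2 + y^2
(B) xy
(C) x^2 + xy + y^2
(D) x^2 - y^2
A

Rotation by 60 degrees sends (x, y) to (x/2 - sqrt(3)y/2, sqrt(3)x/2 + y/2).
Substitute the transformed coordinates into each option and compare with the original:
(A) x^2 + y^2  ->  (x/2 - sqrt(3)y/2)^2 + (sqrt(3)x/2 + y/2)^2 = x^2 + y^2   [equals x^2 + y^2: invariant]
(B) xy  ->  (x/2 - sqrt(3)y/2)(sqrt(3)x/2 + y/2) = sqrt(3)x^2/4 - xy/2 - sqrt(3)y^2/4   [differs from xy: not invariant]
(C) x^2 + xy + y^2  ->  (x/2 - sqrt(3)y/2)^2 + (x/2 - sqrt(3)y/2)(sqrt(3)x/2 + y/2) + (sqrt(3)x/2 + y/2)^2 = sqrt(3)x^2/4 + x^2 - xy/2 - sqrt(3)y^2/4 + y^2   [differs from x^2 + xy + y^2: not invariant]
(D) x^2 - y^2  ->  (x/2 - sqrt(3)y/2)^2 - (sqrt(3)x/2 + y/2)^2 = -x^2/2 - sqrt(3)xy + y^2/2   [differs from x^2 - y^2: not invariant]

Only option (A), x^2 + y^2, is unchanged by the transformation.
x^2 + y^2 is the squared distance from the origin, which rotations preserve.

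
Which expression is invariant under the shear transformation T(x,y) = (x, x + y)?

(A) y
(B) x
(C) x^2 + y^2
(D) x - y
B

Under the shear T(x,y) = (x, x + y):
Substitute the transformed coordinates into each option and compare with the original:
(A) y  ->  (x + y) = x + y   [differs from y: not invariant]
(B) x  ->  (x) = x   [equals x: invariant]
(C) x^2 + y^2  ->  (x)^2 + (x + y)^2 = 2x^2 + 2xy + y^2   [differs from x^2 + y^2: not invariant]
(D) x - y  ->  (x) - (x + y) = -y   [differs from x - y: not invariant]

Only option (B), x, is unchanged by the transformation.
A vertical shear moves points parallel to the y-axis, so the x-coordinate (and any function of x alone) is unchanged.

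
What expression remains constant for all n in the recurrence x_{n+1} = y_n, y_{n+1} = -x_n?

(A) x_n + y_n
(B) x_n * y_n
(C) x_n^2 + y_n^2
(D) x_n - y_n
C

For the recurrence x_{n+1} = y_n, y_{n+1} = -x_n:

x_{n+1}^2 + y_{n+1}^2 = y_n^2 + (-x_n)^2 = x_n^2 + y_n^2
The sum of squares is conserved (like energy in a harmonic oscillator).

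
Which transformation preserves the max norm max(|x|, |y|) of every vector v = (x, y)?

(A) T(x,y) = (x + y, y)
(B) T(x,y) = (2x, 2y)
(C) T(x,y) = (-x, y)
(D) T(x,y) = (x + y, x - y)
C

A transformation preserves a norm if ||T(v)|| = ||v|| for every v; a single vector where the norm changes rules an option out.

(A) T(x,y) = (x + y, y): v = (1, 1) has norm max(|1|, |1|) = 1, but T(v) = (2, 1) has norm 2 -- not preserved.
(B) T(x,y) = (2x, 2y): v = (1, 0) has norm max(|1|, |0|) = 1, but T(v) = (2, 0) has norm 2 -- not preserved.
(C) T(x,y) = (-x, y): preserves the norm -- it only permutes the coordinates and/or flips signs, which leaves max(|x|, |y|) unchanged.
(D) T(x,y) = (x + y, x - y): v = (1, 1) has norm max(|1|, |1|) = 1, but T(v) = (2, 0) has norm 2 -- not preserved.

Therefore the answer is (C).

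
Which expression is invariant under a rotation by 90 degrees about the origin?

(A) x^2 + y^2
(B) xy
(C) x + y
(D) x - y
A

A rotation by 90 degrees sends (x, y) to (-y, x).
Substitute the transformed coordinates into each option and compare with the original:
(A) x^2 + y^2  ->  (-y)^2 + (x)^2 = x^2 + y^2   [equals x^2 + y^2: invariant]
(B) xy  ->  (-y)(x) = -xy   [differs from xy: not invariant]
(C) x + y  ->  (-y) + (x) = x - y   [differs from x + y: not invariant]
(D) x - y  ->  (-y) - (x) = -x - y   [differs from x - y: not invariant]

Only option (A), x^2 + y^2, is unchanged by the transformation.
Geometrically, x^2 + y^2 is the squared distance from the origin, which every rotation about the origin preserves.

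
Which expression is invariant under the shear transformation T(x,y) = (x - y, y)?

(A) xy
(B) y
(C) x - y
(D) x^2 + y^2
B

Under the shear T(x,y) = (x - y, y):
Substitute the transformed coordinates into each option and compare with the original:
(A) xy  ->  (x - y)(y) = xy - y^2   [differs from xy: not invariant]
(B) y  ->  (y) = y   [equals y: invariant]
(C) x - y  ->  (x - y) - (y) = x - 2y   [differs from x - y: not invariant]
(D) x^2 + y^2  ->  (x - y)^2 + (y)^2 = x^2 - 2xy + 2y^2   [differs from x^2 + y^2: not invariant]

Only option (B), y, is unchanged by the transformation.
A horizontal shear moves points parallel to the x-axis, so the y-coordinate (and any function of y alone) is unchanged.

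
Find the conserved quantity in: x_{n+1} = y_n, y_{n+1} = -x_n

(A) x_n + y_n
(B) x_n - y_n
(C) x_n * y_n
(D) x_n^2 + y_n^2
D

For the recurrence x_{n+1} = y_n, y_{n+1} = -x_n:

x_{n+1}^2 + y_{n+1}^2 = y_n^2 + (-x_n)^2 = x_n^2 + y_n^2
The sum of squares is conserved (like energy in a harmonic oscillator).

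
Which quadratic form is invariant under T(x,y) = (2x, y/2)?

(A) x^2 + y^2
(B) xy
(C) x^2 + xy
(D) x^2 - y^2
B

T multiplies x by 2 and divides y by 2.
Substitute the transformed coordinates into each option and compare with the original:
(A) x^2 + y^2  ->  (2x)^2 + (y/2)^2 = 4x^2 + y^2/4   [differs from x^2 + y^2: not invariant]
(B) xy  ->  (2x)(y/2) = xy   [equals xy: invariant]
(C) x^2 + xy  ->  (2x)^2 + (2x)(y/2) = 4x^2 + xy   [differs from x^2 + xy: not invariant]
(D) x^2 - y^2  ->  (2x)^2 - (y/2)^2 = 4x^2 - y^2/4   [differs from x^2 - y^2: not invariant]

Only option (B), xy, is unchanged by the transformation.
The factors 2 and 1/2 cancel only in the pure product xy.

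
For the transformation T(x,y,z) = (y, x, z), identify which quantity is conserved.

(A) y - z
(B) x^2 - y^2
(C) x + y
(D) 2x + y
C

Apply T(x,y,z) = (y, x, z) to each option, i.e. replace (x, y, z) by the transformed coordinates.
Substitute the transformed coordinates into each option and compare with the original:
(A) y - z  ->  (x) - (z) = x - z   [differs from y - z: not invariant]
(B) x^2 - y^2  ->  (y)^2 - (x)^2 = -x^2 + y^2   [differs from x^2 - y^2: not invariant]
(C) x + y  ->  (y) + (x) = x + y   [equals x + y: invariant]
(D) 2x + y  ->  2(y) + (x) = x + 2y   [differs from 2x + y: not invariant]

Only option (C), x + y, is unchanged by the transformation.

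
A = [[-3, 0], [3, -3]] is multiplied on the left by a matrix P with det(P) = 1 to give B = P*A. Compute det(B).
9

By the multiplicative property of determinants, det(B) = det(P*A) = det(P) * det(A) = det(A),
so the determinant is invariant under multiplication by any determinant-1 matrix; we just need det(A).

det(A) = (-3)(-3) - (0)(3) = 9 - 0 = 9

Therefore det(B) = 1 * 9 = 9.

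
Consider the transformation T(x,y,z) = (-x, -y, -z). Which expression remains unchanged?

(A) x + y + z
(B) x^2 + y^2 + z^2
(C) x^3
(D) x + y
B

Apply T(x,y,z) = (-x, -y, -z) to each option, i.e. replace (x, y, z) by the transformed coordinates.
Substitute the transformed coordinates into each option and compare with the original:
(A) x + y + z  ->  (-x) + (-y) + (-z) = -x - y - z   [differs from x + y + z: not invariant]
(B) x^2 + y^2 + z^2  ->  (-x)^2 + (-y)^2 + (-z)^2 = x^2 + y^2 + z^2   [equals x^2 + y^2 + z^2: invariant]
(C) x^3  ->  (-x)^3 = -x^3   [differs from x^3: not invariant]
(D) x + y  ->  (-x) + (-y) = -x - y   [differs from x + y: not invariant]

Only option (B), x^2 + y^2 + z^2, is unchanged by the transformation.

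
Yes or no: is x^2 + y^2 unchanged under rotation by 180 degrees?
Yes

Applying rotation by 180 degrees: x' = x*cos(180 degrees) - y*sin(180 degrees) = -x, y' = x*sin(180 degrees) + y*cos(180 degrees) = -y

Substituting into x^2 + y^2:
(-x)^2 + (-y)^2
= x^2 + y^2

This equals the original expression x^2 + y^2, so it IS invariant.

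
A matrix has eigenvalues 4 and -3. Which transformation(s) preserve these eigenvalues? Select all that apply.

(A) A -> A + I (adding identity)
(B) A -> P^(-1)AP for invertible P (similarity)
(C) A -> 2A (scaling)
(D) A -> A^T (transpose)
B and D

Eigenvalues are preserved by:
1. Similarity transformations: A -> P^(-1)AP (same characteristic polynomial)
2. Transpose: A^T has the same eigenvalues as A

Eigenvalues are NOT preserved by:
- Adding identity: eigenvalues become 4+1, -3+1
- Scaling: eigenvalues become 8, -6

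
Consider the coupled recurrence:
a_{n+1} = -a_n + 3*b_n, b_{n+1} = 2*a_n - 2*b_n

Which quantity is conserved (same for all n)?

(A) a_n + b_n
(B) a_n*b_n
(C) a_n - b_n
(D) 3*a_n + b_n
A

Replace a_n by a_{n+1} = -a_n + 3*b_n and b_n by b_{n+1} = 2*a_n - 2*b_n in each option and simplify:
(A) a_n + b_n  ->  (-a_n + 3*b_n) + (2*a_n - 2*b_n) = a_n + b_n   [conserved]
(B) a_n*b_n  ->  (-a_n + 3*b_n)*(2*a_n - 2*b_n) = -2*a_n^2 + 8*a_n*b_n - 6*b_n^2   [not conserved]
(C) a_n - b_n  ->  (-a_n + 3*b_n) - (2*a_n - 2*b_n) = -3*a_n + 5*b_n   [not conserved]
(D) 3*a_n + b_n  ->  3*(-a_n + 3*b_n) + (2*a_n - 2*b_n) = -a_n + 7*b_n   [not conserved]

Only (A) a_n + b_n returns to itself after one step, so it is the conserved quantity.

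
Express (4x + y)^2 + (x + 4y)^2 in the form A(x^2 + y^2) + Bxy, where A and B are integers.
17(x^2 + y^2) + 16xy

Expanding: (4x + y)^2 = 16x^2 + 8xy + y^2
(x + 4y)^2 = x^2 + 8xy + 16y^2
Sum = (16+1)(x^2+y^2) + 16xy = 17(x^2 + y^2) + 16xy
This is symmetric in x and y.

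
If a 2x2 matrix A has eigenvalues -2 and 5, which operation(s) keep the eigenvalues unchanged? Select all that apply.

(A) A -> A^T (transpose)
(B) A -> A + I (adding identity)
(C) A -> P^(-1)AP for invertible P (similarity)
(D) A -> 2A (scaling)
A and C

Eigenvalues are preserved by:
1. Similarity transformations: A -> P^(-1)AP (same characteristic polynomial)
2. Transpose: A^T has the same eigenvalues as A

Eigenvalues are NOT preserved by:
- Adding identity: eigenvalues become -2+1, 5+1
- Scaling: eigenvalues become -4, 10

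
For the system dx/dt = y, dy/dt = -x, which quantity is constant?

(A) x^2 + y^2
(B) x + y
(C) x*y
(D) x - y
A

A first integral I satisfies dI/dt = 0 along every solution. Differentiate each option and use the equation of motion:
(A) d/dt[x^2 + y^2] = 2x*dx/dt + 2y*dy/dt = 2x*y + 2y*(-x) = 0
(B) d/dt[x + y] = y + (-x) = y - x, not identically 0
(C) d/dt[x*y] = (dx/dt)y + x(dy/dt) = y^2 - x^2, not identically 0
(D) d/dt[x - y] = y - (-x) = x + y, not identically 0

Only (A) has zero time-derivative. So x^2 + y^2 (the squared radius; trajectories are circles) is the conserved quantity.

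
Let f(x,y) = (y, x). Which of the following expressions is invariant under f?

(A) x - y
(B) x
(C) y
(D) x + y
D

For f(x,y) = (y, x):
After applying f: x' = y, y' = x. So x' + y' = y + x = x + y.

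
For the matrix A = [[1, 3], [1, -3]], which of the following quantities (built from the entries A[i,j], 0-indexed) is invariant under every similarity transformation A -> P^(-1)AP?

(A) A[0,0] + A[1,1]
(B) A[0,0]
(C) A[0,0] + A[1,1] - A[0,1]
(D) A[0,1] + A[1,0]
A

A[0,0] + A[1,1] is the trace of A. By the cyclic property of the trace, tr(P^(-1)AP) = tr(APP^(-1)) = tr(A), so it is the same for every matrix similar to A.

The other combinations are not similarity invariants. For example, take P = [[1, -1], [0, 1]] (det P = 1), so P^(-1) = [[1, 1], [0, 1]] and
B = P^(-1)AP = [[2, -2], [1, -4]].
Evaluating each option on A and on B:
(A) A[0,0] + A[1,1]: -2 for A, -2 for B -> unchanged
(B) A[0,0]: 1 for A, 2 for B -> changes
(C) A[0,0] + A[1,1] - A[0,1]: -5 for A, 0 for B -> changes
(D) A[0,1] + A[1,0]: 4 for A, -1 for B -> changes

Only (A) A[0,0] + A[1,1] = -2 survives (and it does so for every P, not just this one), so it is the invariant.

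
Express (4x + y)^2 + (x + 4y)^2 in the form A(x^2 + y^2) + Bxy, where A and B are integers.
17(x^2 + y^2) + 16xy

Expanding: (4x + y)^2 = 16x^2 + 8xy + y^2
(x + 4y)^2 = x^2 + 8xy + 16y^2
Sum = (16+1)(x^2+y^2) + 16xy = 17(x^2 + y^2) + 16xy
This is symmetric in x and y.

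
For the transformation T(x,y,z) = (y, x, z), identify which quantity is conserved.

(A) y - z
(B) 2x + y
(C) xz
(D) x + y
D

Apply T(x,y,z) = (y, x, z) to each option, i.e. replace (x, y, z) by the transformed coordinates.
Substitute the transformed coordinates into each option and compare with the original:
(A) y - z  ->  (x) - (z) = x - z   [differs from y - z: not invariant]
(B) 2x + y  ->  2(y) + (x) = x + 2y   [differs from 2x + y: not invariant]
(C) xz  ->  (y)(z) = yz   [differs from xz: not invariant]
(D) x + y  ->  (y) + (x) = x + y   [equals x + y: invariant]

Only option (D), x + y, is unchanged by the transformation.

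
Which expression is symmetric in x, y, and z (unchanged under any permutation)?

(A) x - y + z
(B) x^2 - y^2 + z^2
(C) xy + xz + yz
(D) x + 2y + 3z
C

A symmetric expression is unchanged when the variables are permuted; here the transformation to test is the swap (x, y) -> (y, x).
A symmetric expression must survive every permutation; the single swap x <-> y already eliminates the distractors, and the keyed expression is also unchanged by x <-> z and y <-> z (each variable enters it in exactly the same way).
Substitute the transformed coordinates into each option and compare with the original:
(A) x - y + z  ->  (y) - (x) + z = -x + y + z   [differs from x - y + z: not invariant]
(B) x^2 - y^2 + z^2  ->  (y)^2 - (x)^2 + z^2 = -x^2 + y^2 + z^2   [differs from x^2 - y^2 + z^2: not invariant]
(C) xy + xz + yz  ->  (y)(x) + (y)z + (x)z = xy + xz + yz   [equals xy + xz + yz: invariant]
(D) x + 2y + 3z  ->  (y) + 2(x) + 3z = 2x + y + 3z   [differs from x + 2y + 3z: not invariant]

Only option (C), xy + xz + yz, is unchanged by the transformation.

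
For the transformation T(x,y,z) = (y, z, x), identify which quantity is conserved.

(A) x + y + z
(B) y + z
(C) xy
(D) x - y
A

Apply T(x,y,z) = (y, z, x) to each option, i.e. replace (x, y, z) by the transformed coordinates.
Substitute the transformed coordinates into each option and compare with the original:
(A) x + y + z  ->  (y) + (z) + (x) = x + y + z   [equals x + y + z: invariant]
(B) y + z  ->  (z) + (x) = x + z   [differs from y + z: not invariant]
(C) xy  ->  (y)(z) = yz   [differs from xy: not invariant]
(D) x - y  ->  (y) - (z) = y - z   [differs from x - y: not invariant]

Only option (A), x + y + z, is unchanged by the transformation.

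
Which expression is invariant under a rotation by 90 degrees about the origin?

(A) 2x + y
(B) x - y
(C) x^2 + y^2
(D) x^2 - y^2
C

A rotation by 90 degrees sends (x, y) to (-y, x).
Substitute the transformed coordinates into each option and compare with the original:
(A) 2x + y  ->  2(-y) + (x) = x - 2y   [differs from 2x + y: not invariant]
(B) x - y  ->  (-y) - (x) = -x - y   [differs from x - y: not invariant]
(C) x^2 + y^2  ->  (-y)^2 + (x)^2 = x^2 + y^2   [equals x^2 + y^2: invariant]
(D) x^2 - y^2  ->  (-y)^2 - (x)^2 = -x^2 + y^2   [differs from x^2 - y^2: not invariant]

Only option (C), x^2 + y^2, is unchanged by the transformation.
Geometrically, x^2 + y^2 is the squared distance from the origin, which every rotation about the origin preserves.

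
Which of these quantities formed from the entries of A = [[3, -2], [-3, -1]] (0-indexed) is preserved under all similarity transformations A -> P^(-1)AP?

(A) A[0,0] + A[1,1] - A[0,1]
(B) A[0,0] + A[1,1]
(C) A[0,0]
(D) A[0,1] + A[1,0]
B

A[0,0] + A[1,1] is the trace of A. By the cyclic property of the trace, tr(P^(-1)AP) = tr(APP^(-1)) = tr(A), so it is the same for every matrix similar to A.

The other combinations are not similarity invariants. For example, take P = [[2, 1], [1, 1]] (det P = 1), so P^(-1) = [[1, -1], [-1, 2]] and
B = P^(-1)AP = [[11, 5], [-18, -9]].
Evaluating each option on A and on B:
(A) A[0,0] + A[1,1] - A[0,1]: 4 for A, -3 for B -> changes
(B) A[0,0] + A[1,1]: 2 for A, 2 for B -> unchanged
(C) A[0,0]: 3 for A, 11 for B -> changes
(D) A[0,1] + A[1,0]: -5 for A, -13 for B -> changes

Only (B) A[0,0] + A[1,1] = 2 survives (and it does so for every P, not just this one), so it is the invariant.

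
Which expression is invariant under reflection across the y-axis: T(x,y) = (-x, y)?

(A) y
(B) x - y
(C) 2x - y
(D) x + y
A

The map is reflection across the y-axis: T(x,y) = (-x, y).
Substitute the transformed coordinates into each option and compare with the original:
(A) y  ->  (y) = y   [equals y: invariant]
(B) x - y  ->  (-x) - (y) = -x - y   [differs from x - y: not invariant]
(C) 2x - y  ->  2(-x) - (y) = -2x - y   [differs from 2x - y: not invariant]
(D) x + y  ->  (-x) + (y) = -x + y   [differs from x + y: not invariant]

Only option (A), y, is unchanged by the transformation.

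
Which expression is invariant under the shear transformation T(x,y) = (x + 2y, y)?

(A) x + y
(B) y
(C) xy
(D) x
B

Under the shear T(x,y) = (x + 2y, y):
Substitute the transformed coordinates into each option and compare with the original:
(A) x + y  ->  (x + 2y) + (y) = x + 3y   [differs from x + y: not invariant]
(B) y  ->  (y) = y   [equals y: invariant]
(C) xy  ->  (x + 2y)(y) = xy + 2y^2   [differs from xy: not invariant]
(D) x  ->  (x + 2y) = x + 2y   [differs from x: not invariant]

Only option (B), y, is unchanged by the transformation.
A horizontal shear moves points parallel to the x-axis, so the y-coordinate (and any function of y alone) is unchanged.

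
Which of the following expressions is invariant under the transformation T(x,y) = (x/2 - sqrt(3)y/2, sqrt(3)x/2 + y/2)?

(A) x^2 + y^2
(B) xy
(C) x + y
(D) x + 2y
A

An expression E(x,y) is invariant under T if E(T(x,y)) = E(x,y). Here T(x,y) = (x/2 - sqrt(3)y/2, sqrt(3)x/2 + y/2).
Substitute the transformed coordinates into each option and compare with the original:
(A) x^2 + y^2  ->  (x/2 - sqrt(3)y/2)^2 + (sqrt(3)x/2 + y/2)^2 = x^2 + y^2   [equals x^2 + y^2: invariant]
(B) xy  ->  (x/2 - sqrt(3)y/2)(sqrt(3)x/2 + y/2) = sqrt(3)x^2/4 - xy/2 - sqrt(3)y^2/4   [differs from xy: not invariant]
(C) x + y  ->  (x/2 - sqrt(3)y/2) + (sqrt(3)x/2 + y/2) = x/2 + sqrt(3)x/2 - sqrt(3)y/2 + y/2   [differs from x + y: not invariant]
(D) x + 2y  ->  (x/2 - sqrt(3)y/2) + 2(sqrt(3)x/2 + y/2) = x/2 + sqrt(3)x - sqrt(3)y/2 + y   [differs from x + 2y: not invariant]

Only option (A), x^2 + y^2, is unchanged by the transformation.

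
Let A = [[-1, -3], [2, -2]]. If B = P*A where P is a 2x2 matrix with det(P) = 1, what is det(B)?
8

By the multiplicative property of determinants, det(B) = det(P*A) = det(P) * det(A) = det(A),
so the determinant is invariant under multiplication by any determinant-1 matrix; we just need det(A).

det(A) = (-1)(-2) - (-3)(2) = 2 - (-6) = 8

Therefore det(B) = 1 * 8 = 8.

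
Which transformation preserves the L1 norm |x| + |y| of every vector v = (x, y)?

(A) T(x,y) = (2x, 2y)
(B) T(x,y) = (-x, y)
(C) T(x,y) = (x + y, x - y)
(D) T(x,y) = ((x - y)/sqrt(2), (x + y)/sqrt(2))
B

A transformation preserves a norm if ||T(v)|| = ||v|| for every v; a single vector where the norm changes rules an option out.

(A) T(x,y) = (2x, 2y): v = (1, 0) has norm |1| + |0| = 1, but T(v) = (2, 0) has norm 2 -- not preserved.
(B) T(x,y) = (-x, y): preserves the norm -- it only permutes the coordinates and/or flips signs, which leaves |x| + |y| unchanged.
(C) T(x,y) = (x + y, x - y): v = (1, 0) has norm |1| + |0| = 1, but T(v) = (1, 1) has norm 2 -- not preserved.
(D) T(x,y) = ((x - y)/sqrt(2), (x + y)/sqrt(2)): v = (1, 0) has norm |1| + |0| = 1, but T(v) = (sqrt(2)/2, sqrt(2)/2) has norm sqrt(2) -- not preserved.

Therefore the answer is (B).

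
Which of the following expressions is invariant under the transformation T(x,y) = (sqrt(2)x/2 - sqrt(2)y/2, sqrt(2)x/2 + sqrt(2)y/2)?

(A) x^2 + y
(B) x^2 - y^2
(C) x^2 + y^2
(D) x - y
C

An expression E(x,y) is invariant under T if E(T(x,y)) = E(x,y). Here T(x,y) = (sqrt(2)x/2 - sqrt(2)y/2, sqrt(2)x/2 + sqrt(2)y/2).
Substitute the transformed coordinates into each option and compare with the original:
(A) x^2 + y  ->  (sqrt(2)x/2 - sqrt(2)y/2)^2 + (sqrt(2)x/2 + sqrt(2)y/2) = x^2/2 - xy + sqrt(2)x/2 + y^2/2 + sqrt(2)y/2   [differs from x^2 + y: not invariant]
(B) x^2 - y^2  ->  (sqrt(2)x/2 - sqrt(2)y/2)^2 - (sqrt(2)x/2 + sqrt(2)y/2)^2 = -2xy   [differs from x^2 - y^2: not invariant]
(C) x^2 + y^2  ->  (sqrt(2)x/2 - sqrt(2)y/2)^2 + (sqrt(2)x/2 + sqrt(2)y/2)^2 = x^2 + y^2   [equals x^2 + y^2: invariant]
(D) x - y  ->  (sqrt(2)x/2 - sqrt(2)y/2) - (sqrt(2)x/2 + sqrt(2)y/2) = -sqrt(2)y   [differs from x - y: not invariant]

Only option (C), x^2 + y^2, is unchanged by the transformation.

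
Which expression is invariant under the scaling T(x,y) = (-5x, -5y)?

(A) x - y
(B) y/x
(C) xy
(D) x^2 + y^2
B

Under the uniform scaling T(x,y) = (-5x, -5y):
Substitute the transformed coordinates into each option and compare with the original:
(A) x - y  ->  (-5x) - (-5y) = -5x + 5y   [differs from x - y: not invariant]
(B) y/x  ->  (-5y)/(-5x) = y/x   [equals y/x: invariant]
(C) xy  ->  (-5x)(-5y) = 25xy   [differs from xy: not invariant]
(D) x^2 + y^2  ->  (-5x)^2 + (-5y)^2 = 25x^2 + 25y^2   [differs from x^2 + y^2: not invariant]

Only option (B), y/x, is unchanged by the transformation.
The common factor -5 cancels in a ratio of coordinates, while sums, products and sums of squares pick up factors of -5 or 25.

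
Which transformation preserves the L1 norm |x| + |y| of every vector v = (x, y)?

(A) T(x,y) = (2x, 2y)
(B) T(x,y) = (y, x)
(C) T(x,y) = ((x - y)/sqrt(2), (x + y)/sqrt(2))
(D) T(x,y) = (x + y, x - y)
B

A transformation preserves a norm if ||T(v)|| = ||v|| for every v; a single vector where the norm changes rules an option out.

(A) T(x,y) = (2x, 2y): v = (1, 0) has norm |1| + |0| = 1, but T(v) = (2, 0) has norm 2 -- not preserved.
(B) T(x,y) = (y, x): preserves the norm -- it only permutes the coordinates and/or flips signs, which leaves |x| + |y| unchanged.
(C) T(x,y) = ((x - y)/sqrt(2), (x + y)/sqrt(2)): v = (1, 0) has norm |1| + |0| = 1, but T(v) = (sqrt(2)/2, sqrt(2)/2) has norm sqrt(2) -- not preserved.
(D) T(x,y) = (x + y, x - y): v = (1, 0) has norm |1| + |0| = 1, but T(v) = (1, 1) has norm 2 -- not preserved.

Therefore the answer is (B).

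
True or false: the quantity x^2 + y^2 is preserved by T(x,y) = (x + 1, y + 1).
False

Substitute T(x,y) = (x + 1, y + 1) into the expression and compare with the original.

Original: x^2 + y^2
After applying T: (x + 1)^2 + (y + 1)^2 = x^2 + 2x + y^2 + 2y + 2

This differs from the original x^2 + y^2 (difference: 2x + 2y + 2), so the expression is NOT invariant.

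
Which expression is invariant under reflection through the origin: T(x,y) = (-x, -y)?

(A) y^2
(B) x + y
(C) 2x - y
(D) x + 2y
A

The map is reflection through the origin: T(x,y) = (-x, -y).
Substitute the transformed coordinates into each option and compare with the original:
(A) y^2  ->  (-y)^2 = y^2   [equals y^2: invariant]
(B) x + y  ->  (-x) + (-y) = -x - y   [differs from x + y: not invariant]
(C) 2x - y  ->  2(-x) - (-y) = -2x + y   [differs from 2x - y: not invariant]
(D) x + 2y  ->  (-x) + 2(-y) = -x - 2y   [differs from x + 2y: not invariant]

Only option (A), y^2, is unchanged by the transformation.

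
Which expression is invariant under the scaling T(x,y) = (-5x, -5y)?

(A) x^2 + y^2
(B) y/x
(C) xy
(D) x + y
B

Under the uniform scaling T(x,y) = (-5x, -5y):
Substitute the transformed coordinates into each option and compare with the original:
(A) x^2 + y^2  ->  (-5x)^2 + (-5y)^2 = 25x^2 + 25y^2   [differs from x^2 + y^2: not invariant]
(B) y/x  ->  (-5y)/(-5x) = y/x   [equals y/x: invariant]
(C) xy  ->  (-5x)(-5y) = 25xy   [differs from xy: not invariant]
(D) x + y  ->  (-5x) + (-5y) = -5x - 5y   [differs from x + y: not invariant]

Only option (B), y/x, is unchanged by the transformation.
The common factor -5 cancels in a ratio of coordinates, while sums, products and sums of squares pick up factors of -5 or 25.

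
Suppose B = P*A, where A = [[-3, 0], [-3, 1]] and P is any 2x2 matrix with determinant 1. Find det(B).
-3

By the multiplicative property of determinants, det(B) = det(P*A) = det(P) * det(A) = det(A),
so the determinant is invariant under multiplication by any determinant-1 matrix; we just need det(A).

det(A) = (-3)(1) - (0)(-3) = -3 - 0 = -3

Therefore det(B) = 1 * (-3) = -3.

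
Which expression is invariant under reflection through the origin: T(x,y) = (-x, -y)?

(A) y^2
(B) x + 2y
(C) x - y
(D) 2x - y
A

The map is reflection through the origin: T(x,y) = (-x, -y).
Substitute the transformed coordinates into each option and compare with the original:
(A) y^2  ->  (-y)^2 = y^2   [equals y^2: invariant]
(B) x + 2y  ->  (-x) + 2(-y) = -x - 2y   [differs from x + 2y: not invariant]
(C) x - y  ->  (-x) - (-y) = -x + y   [differs from x - y: not invariant]
(D) 2x - y  ->  2(-x) - (-y) = -2x + y   [differs from 2x - y: not invariant]

Only option (A), y^2, is unchanged by the transformation.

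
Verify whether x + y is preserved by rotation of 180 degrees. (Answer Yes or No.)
No

Applying rotation by 180 degrees: x' = x*cos(180 degrees) - y*sin(180 degrees) = -x, y' = x*sin(180 degrees) + y*cos(180 degrees) = -y

Substituting into x + y:
(-x) + (-y)
= -x - y

This differs from the original expression x + y, so it is NOT invariant.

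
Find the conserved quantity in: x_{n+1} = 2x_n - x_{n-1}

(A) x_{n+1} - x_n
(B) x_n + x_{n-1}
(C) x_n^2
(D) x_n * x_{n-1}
A

For the recurrence x_{n+1} = 2x_n - x_{n-1}:

If x_{n+1} = 2x_n - x_{n-1}, then:
x_{n+1} - x_n = x_n - x_{n-1}
The first difference is constant throughout the sequence.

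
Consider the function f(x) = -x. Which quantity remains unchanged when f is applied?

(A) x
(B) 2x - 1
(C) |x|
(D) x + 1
C

For f(x) = -x:
Applying f replaces x by -x. Since |-x| = |x|, the absolute value is unchanged by f, whereas x -> -x, 2x - 1 -> -2x - 1 and x + 1 -> -x + 1 all change.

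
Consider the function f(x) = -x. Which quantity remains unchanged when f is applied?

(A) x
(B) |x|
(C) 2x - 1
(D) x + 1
B

For f(x) = -x:
Applying f replaces x by -x. Since |-x| = |x|, the absolute value is unchanged by f, whereas x -> -x, 2x - 1 -> -2x - 1 and x + 1 -> -x + 1 all change.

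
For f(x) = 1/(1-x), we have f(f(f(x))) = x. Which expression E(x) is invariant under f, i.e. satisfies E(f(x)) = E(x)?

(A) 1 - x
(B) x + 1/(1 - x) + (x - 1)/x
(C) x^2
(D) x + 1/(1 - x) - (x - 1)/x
B

Replace x by f(x) = 1/(1 - x) in each option and simplify. As a quick numerical cross-check, also compare E(3) with E(f(3)) = E(-1/2).

(A) 1 - x  ->  1 - (1/(1 - x)) = x/(x - 1); check: E(3) = -2 but E(-1/2) = 3/2.   [not invariant]
(B) x + 1/(1 - x) + (x - 1)/x  ->  (1/(1 - x)) + 1/(1 - (1/(1 - x))) + ((1/(1 - x)) - 1)/(1/(1 - x)), which simplifies back to x + 1/(1 - x) + (x - 1)/x; check: E(3) = 19/6, E(-1/2) = 19/6.   [invariant]
(C) x^2  ->  (1/(1 - x))^2 = (x - 1)^(-2); check: E(3) = 9 but E(-1/2) = 1/4.   [not invariant]
(D) x + 1/(1 - x) - (x - 1)/x  ->  (1/(1 - x)) + 1/(1 - (1/(1 - x))) - ((1/(1 - x)) - 1)/(1/(1 - x)) = (x^2(1 - x) - x + (x - 1)^2)/(x(x - 1)); check: E(3) = 11/6 but E(-1/2) = -17/6.   [not invariant]

Only (B) is unchanged. Indeed f(f(x)) = 1/(1 - 1/(1-x)) = (1-x)/(-x) = (x-1)/x, so E(x) = x + f(x) + f(f(x)) is the sum over the whole 3-cycle; applying f just permutes the three terms cyclically (x -> f(x) -> f(f(x)) -> x), leaving the sum unchanged.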